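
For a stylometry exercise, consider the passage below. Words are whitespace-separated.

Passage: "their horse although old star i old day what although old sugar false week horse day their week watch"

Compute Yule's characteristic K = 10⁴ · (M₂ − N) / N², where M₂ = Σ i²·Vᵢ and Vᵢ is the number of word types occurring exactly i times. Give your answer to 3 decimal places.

Frequencies: old:3, their:2, horse:2, although:2, day:2, week:2, star:1, i:1, what:1, sugar:1, false:1, watch:1
N = 19. Frequency spectrum: V_1=6, V_2=5, V_3=1
M₂ = 1²·6 + 2²·5 + 3²·1 = 35
K = 10000 × (35 − 19) / 19² = 443.213

443.213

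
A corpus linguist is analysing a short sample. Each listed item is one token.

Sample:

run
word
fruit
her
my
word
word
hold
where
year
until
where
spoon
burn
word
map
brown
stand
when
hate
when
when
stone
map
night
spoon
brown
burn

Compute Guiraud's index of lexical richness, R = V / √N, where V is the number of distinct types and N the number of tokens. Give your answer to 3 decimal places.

N = 28, V = 18.
√N = 5.291503
R = 18 / 5.291503 = 3.402

3.402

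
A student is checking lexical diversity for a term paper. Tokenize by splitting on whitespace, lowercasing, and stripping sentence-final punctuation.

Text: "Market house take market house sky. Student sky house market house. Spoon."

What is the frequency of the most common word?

4

Frequencies: house:4, market:3, sky:2, take:1, student:1, spoon:1
Most common: 'house' with frequency 4.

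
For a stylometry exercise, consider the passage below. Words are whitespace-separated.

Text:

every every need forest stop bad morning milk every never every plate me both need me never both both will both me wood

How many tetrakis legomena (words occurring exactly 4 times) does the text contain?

2

Frequencies: every:4, both:4, me:3, need:2, never:2, forest:1, stop:1, bad:1, morning:1, milk:1, plate:1, will:1, wood:1
Words with frequency 4: both, every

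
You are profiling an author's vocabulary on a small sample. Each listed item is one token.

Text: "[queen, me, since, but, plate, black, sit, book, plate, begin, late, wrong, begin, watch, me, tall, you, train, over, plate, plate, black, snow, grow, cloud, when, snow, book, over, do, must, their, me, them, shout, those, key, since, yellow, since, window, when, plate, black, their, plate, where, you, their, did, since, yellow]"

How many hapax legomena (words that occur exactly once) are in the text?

19

Frequencies: plate:6, since:4, me:3, black:3, their:3, book:2, begin:2, you:2, over:2, snow:2, when:2, yellow:2, queen:1, but:1, sit:1, late:1, wrong:1, watch:1, tall:1, train:1, … (11 more, each freq 1)
Hapax (freq=1): but, cloud, did, do, grow, key, late, must, queen, shout, sit, tall, them, those, train, watch, where, window, wrong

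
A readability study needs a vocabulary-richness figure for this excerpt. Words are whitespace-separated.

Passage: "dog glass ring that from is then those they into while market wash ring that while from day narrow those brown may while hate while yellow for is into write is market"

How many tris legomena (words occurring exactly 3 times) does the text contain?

Frequencies: while:4, is:3, ring:2, that:2, from:2, those:2, into:2, market:2, dog:1, glass:1, then:1, they:1, wash:1, day:1, narrow:1, brown:1, may:1, hate:1, yellow:1, for:1, … (1 more, each freq 1)
Words with frequency 3: is

1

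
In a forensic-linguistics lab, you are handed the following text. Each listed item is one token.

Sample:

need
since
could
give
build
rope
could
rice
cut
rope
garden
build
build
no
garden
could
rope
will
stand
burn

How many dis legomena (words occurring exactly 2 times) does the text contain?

Frequencies: could:3, build:3, rope:3, garden:2, need:1, since:1, give:1, rice:1, cut:1, no:1, will:1, stand:1, burn:1
Words with frequency 2: garden

1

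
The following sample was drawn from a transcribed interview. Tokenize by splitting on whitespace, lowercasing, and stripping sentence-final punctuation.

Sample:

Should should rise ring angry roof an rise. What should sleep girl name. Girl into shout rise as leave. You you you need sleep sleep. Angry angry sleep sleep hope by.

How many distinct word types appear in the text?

18

Distinct types: {an, angry, as, by, girl, hope, into, leave, name, need, ring, rise, roof, should, shout, sleep, what, you}
V = 18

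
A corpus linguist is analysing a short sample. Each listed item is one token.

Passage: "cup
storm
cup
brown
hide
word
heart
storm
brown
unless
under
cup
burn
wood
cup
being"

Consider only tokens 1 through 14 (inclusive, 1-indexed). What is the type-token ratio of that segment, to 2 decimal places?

0.71

Segment tokens 1–14: cup, storm, cup, brown, hide, word, heart, storm, brown, unless, under, cup, burn, wood
Segment N = 14, segment V = 10.
TTR = 10 / 14 = 0.71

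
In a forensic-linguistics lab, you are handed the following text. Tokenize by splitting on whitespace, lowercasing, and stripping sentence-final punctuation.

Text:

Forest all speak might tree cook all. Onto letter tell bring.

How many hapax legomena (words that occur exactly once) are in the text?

Frequencies: all:2, forest:1, speak:1, might:1, tree:1, cook:1, onto:1, letter:1, tell:1, bring:1
Hapax (freq=1): bring, cook, forest, letter, might, onto, speak, tell, tree

9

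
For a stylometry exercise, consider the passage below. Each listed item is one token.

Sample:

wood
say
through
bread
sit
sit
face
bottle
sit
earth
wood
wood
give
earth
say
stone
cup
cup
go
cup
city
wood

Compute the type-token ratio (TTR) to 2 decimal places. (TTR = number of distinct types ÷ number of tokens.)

0.59

N = 22 tokens, V = 13 types.
TTR = V / N = 13 / 22 = 0.59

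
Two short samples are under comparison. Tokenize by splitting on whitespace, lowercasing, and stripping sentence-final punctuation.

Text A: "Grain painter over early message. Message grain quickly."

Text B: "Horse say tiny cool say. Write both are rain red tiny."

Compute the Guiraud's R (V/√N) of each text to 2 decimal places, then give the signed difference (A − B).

-0.59

A: V=6, N=8, R=2.12
B: V=9, N=11, R=2.71
Difference = 2.12 − 2.71 = -0.59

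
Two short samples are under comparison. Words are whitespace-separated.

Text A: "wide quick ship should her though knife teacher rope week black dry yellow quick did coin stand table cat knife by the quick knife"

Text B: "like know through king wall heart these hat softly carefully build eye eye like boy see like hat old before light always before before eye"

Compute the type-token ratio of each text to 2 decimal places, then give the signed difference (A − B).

TTR(A) = 20/24 = 0.83
TTR(B) = 18/25 = 0.72
Difference = 0.83 − 0.72 = 0.11

0.11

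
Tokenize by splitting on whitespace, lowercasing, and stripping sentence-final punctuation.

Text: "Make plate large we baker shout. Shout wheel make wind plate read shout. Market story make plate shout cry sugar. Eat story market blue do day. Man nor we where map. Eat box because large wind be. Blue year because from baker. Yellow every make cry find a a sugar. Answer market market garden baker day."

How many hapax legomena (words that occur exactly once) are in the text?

Frequencies: make:4, shout:4, market:4, plate:3, baker:3, large:2, we:2, wind:2, story:2, cry:2, sugar:2, eat:2, blue:2, day:2, because:2, a:2, wheel:1, read:1, do:1, man:1, … (12 more, each freq 1)
Hapax (freq=1): answer, be, box, do, every, find, from, garden, man, map, nor, read, wheel, where, year, yellow

16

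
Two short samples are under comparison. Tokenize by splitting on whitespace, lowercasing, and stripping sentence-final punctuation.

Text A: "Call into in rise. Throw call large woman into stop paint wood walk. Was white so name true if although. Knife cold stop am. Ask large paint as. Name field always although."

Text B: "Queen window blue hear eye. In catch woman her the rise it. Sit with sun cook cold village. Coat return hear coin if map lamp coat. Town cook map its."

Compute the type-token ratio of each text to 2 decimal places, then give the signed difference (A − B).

TTR(A) = 25/32 = 0.78
TTR(B) = 26/30 = 0.87
Difference = 0.78 − 0.87 = -0.09

-0.09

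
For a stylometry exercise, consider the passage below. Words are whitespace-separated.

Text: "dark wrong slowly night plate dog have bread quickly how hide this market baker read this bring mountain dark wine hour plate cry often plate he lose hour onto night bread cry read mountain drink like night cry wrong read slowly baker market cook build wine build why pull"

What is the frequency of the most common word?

Frequencies: night:3, plate:3, read:3, cry:3, dark:2, wrong:2, slowly:2, bread:2, this:2, market:2, baker:2, mountain:2, wine:2, hour:2, build:2, dog:1, have:1, quickly:1, how:1, hide:1, … (10 more, each freq 1)
Most common: 'night' with frequency 3.

3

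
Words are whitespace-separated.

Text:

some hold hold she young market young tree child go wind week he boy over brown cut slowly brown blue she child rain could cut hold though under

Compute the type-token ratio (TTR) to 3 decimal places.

N = 28 tokens, V = 21 types.
TTR = V / N = 21 / 28 = 0.750

0.750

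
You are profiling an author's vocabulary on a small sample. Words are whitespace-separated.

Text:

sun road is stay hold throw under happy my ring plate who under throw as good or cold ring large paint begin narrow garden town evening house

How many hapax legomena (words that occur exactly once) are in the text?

Frequencies: throw:2, under:2, ring:2, sun:1, road:1, is:1, stay:1, hold:1, happy:1, my:1, plate:1, who:1, as:1, good:1, or:1, cold:1, large:1, paint:1, begin:1, narrow:1, … (4 more, each freq 1)
Hapax (freq=1): as, begin, cold, evening, garden, good, happy, hold, house, is, large, my, narrow, or, paint, plate, road, stay, sun, town, who

21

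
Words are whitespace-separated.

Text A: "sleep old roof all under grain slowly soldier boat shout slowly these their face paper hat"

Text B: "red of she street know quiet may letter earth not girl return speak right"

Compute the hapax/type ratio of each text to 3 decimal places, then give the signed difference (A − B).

-0.067

A: hapax=14, V=15, ratio=0.933
B: hapax=14, V=14, ratio=1.000
Difference = 0.933 − 1.000 = -0.067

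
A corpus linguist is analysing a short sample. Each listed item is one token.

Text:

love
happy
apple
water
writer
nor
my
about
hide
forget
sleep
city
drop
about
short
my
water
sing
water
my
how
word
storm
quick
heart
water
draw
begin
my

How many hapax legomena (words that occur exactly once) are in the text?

19

Frequencies: water:4, my:4, about:2, love:1, happy:1, apple:1, writer:1, nor:1, hide:1, forget:1, sleep:1, city:1, drop:1, short:1, sing:1, how:1, word:1, storm:1, quick:1, heart:1, … (2 more, each freq 1)
Hapax (freq=1): apple, begin, city, draw, drop, forget, happy, heart, hide, how, love, nor, quick, short, sing, sleep, storm, word, writer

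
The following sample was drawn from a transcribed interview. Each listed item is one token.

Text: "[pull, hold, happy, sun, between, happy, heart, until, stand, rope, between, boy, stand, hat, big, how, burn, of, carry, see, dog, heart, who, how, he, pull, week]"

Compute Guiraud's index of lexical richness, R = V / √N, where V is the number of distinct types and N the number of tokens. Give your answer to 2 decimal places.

N = 27, V = 21.
√N = 5.196152
R = 21 / 5.196152 = 4.04

4.04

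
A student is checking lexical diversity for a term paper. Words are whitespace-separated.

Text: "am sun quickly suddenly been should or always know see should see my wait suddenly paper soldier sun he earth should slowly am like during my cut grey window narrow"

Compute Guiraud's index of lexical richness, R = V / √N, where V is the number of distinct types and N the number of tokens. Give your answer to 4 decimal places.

N = 30, V = 23.
√N = 5.477226
R = 23 / 5.477226 = 4.1992

4.1992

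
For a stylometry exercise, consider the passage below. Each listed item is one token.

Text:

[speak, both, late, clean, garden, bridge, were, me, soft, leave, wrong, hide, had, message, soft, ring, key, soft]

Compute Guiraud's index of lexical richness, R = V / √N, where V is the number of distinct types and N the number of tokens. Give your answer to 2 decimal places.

3.77

N = 18, V = 16.
√N = 4.242641
R = 16 / 4.242641 = 3.77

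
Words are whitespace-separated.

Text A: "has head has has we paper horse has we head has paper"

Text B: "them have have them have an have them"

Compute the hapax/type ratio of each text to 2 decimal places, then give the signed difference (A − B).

A: hapax=1, V=5, ratio=0.20
B: hapax=1, V=3, ratio=0.33
Difference = 0.20 − 0.33 = -0.13

-0.13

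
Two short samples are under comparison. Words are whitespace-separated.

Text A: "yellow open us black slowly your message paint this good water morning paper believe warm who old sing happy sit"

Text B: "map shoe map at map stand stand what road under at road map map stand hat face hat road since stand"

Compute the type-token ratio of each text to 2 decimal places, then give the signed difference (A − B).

0.52

TTR(A) = 20/20 = 1.00
TTR(B) = 10/21 = 0.48
Difference = 1.00 − 0.48 = 0.52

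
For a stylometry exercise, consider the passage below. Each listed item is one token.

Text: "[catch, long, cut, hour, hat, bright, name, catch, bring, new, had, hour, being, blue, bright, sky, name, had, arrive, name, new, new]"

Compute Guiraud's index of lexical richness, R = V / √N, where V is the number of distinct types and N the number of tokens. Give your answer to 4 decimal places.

2.9848

N = 22, V = 14.
√N = 4.690416
R = 14 / 4.690416 = 2.9848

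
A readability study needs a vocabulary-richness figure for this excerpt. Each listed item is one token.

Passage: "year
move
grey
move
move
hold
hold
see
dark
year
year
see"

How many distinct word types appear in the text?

6

Distinct types: {dark, grey, hold, move, see, year}
V = 6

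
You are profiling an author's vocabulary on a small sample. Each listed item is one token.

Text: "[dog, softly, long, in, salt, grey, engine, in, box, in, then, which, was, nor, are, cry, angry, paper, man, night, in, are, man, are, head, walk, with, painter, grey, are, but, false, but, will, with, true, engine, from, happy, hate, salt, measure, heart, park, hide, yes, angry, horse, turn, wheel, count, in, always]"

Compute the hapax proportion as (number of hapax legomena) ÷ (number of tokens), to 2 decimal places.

Frequencies: in:5, are:4, salt:2, grey:2, engine:2, angry:2, man:2, with:2, but:2, dog:1, softly:1, long:1, box:1, then:1, which:1, was:1, nor:1, cry:1, paper:1, night:1, … (19 more, each freq 1)
Hapax count = 30; token count = 53.
Ratio = 30 / 53 = 0.57

0.57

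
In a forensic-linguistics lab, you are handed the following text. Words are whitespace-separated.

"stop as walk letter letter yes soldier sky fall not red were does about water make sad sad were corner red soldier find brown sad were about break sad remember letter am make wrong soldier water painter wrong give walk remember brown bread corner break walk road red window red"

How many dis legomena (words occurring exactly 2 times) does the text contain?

Frequencies: red:4, sad:4, walk:3, letter:3, soldier:3, were:3, about:2, water:2, make:2, corner:2, brown:2, break:2, remember:2, wrong:2, stop:1, as:1, yes:1, sky:1, fall:1, not:1, … (8 more, each freq 1)
Words with frequency 2: about, break, brown, corner, make, remember, water, wrong

8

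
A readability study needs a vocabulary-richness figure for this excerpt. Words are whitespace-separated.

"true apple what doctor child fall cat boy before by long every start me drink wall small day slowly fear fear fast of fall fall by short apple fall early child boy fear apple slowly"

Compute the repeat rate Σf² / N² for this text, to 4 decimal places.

Frequencies: fall:4, apple:3, fear:3, child:2, boy:2, by:2, slowly:2, true:1, what:1, doctor:1, cat:1, before:1, long:1, every:1, start:1, me:1, drink:1, wall:1, small:1, day:1, … (4 more, each freq 1)
Σf² = 67; N² = 1225
Repeat rate = 67 / 1225 = 0.0547

0.0547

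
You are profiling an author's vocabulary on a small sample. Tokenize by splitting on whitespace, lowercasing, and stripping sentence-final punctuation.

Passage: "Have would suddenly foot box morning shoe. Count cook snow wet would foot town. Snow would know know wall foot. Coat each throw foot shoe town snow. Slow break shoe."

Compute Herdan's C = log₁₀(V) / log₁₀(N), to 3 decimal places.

N = 30, V = 19.
log₁₀(V) = 1.278754, log₁₀(N) = 1.477121
C = 1.278754 / 1.477121 = 0.866

0.866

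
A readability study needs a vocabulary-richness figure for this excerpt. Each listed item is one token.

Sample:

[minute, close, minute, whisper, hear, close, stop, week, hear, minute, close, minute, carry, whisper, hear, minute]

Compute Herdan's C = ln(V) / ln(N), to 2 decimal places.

N = 16, V = 7.
ln(V) = 1.945910, ln(N) = 2.772589
C = 1.945910 / 2.772589 = 0.70

0.70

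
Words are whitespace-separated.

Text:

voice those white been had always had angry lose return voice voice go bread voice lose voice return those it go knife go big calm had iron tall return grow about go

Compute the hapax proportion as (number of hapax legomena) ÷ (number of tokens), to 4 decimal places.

Frequencies: voice:5, go:4, had:3, return:3, those:2, lose:2, white:1, been:1, always:1, angry:1, bread:1, it:1, knife:1, big:1, calm:1, iron:1, tall:1, grow:1, about:1
Hapax count = 13; token count = 32.
Ratio = 13 / 32 = 0.4063

0.4063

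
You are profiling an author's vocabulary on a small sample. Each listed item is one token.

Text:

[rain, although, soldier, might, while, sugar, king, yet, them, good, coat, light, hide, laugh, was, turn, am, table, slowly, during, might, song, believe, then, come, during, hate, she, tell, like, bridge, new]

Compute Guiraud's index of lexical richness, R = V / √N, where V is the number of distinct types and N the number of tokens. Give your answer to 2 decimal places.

5.30

N = 32, V = 30.
√N = 5.656854
R = 30 / 5.656854 = 5.30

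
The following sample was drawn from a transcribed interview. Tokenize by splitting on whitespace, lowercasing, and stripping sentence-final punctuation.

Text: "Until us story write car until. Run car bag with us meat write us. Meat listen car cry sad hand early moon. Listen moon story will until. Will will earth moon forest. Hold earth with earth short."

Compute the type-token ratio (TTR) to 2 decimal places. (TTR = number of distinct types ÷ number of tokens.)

N = 37 tokens, V = 20 types.
TTR = V / N = 20 / 37 = 0.54

0.54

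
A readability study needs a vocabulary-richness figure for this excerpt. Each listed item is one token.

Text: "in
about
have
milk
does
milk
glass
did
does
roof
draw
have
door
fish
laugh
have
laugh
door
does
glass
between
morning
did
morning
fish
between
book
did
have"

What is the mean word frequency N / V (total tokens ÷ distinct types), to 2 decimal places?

N = 29 tokens, V = 15 types.
Mean frequency = N / V = 29 / 15 = 1.93

1.93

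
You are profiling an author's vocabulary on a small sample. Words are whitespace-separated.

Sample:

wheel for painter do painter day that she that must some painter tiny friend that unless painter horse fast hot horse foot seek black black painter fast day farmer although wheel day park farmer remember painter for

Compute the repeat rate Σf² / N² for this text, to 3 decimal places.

0.066

Frequencies: painter:6, day:3, that:3, wheel:2, for:2, horse:2, fast:2, black:2, farmer:2, do:1, she:1, must:1, some:1, tiny:1, friend:1, unless:1, hot:1, foot:1, seek:1, although:1, … (2 more, each freq 1)
Σf² = 91; N² = 1369
Repeat rate = 91 / 1369 = 0.066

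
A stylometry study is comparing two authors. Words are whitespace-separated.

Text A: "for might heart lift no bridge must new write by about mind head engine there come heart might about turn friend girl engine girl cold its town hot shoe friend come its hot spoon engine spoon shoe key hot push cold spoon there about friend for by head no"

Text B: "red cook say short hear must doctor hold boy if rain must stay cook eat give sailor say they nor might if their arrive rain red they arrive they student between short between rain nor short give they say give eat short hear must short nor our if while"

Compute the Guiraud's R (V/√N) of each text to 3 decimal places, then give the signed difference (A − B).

A: V=27, N=49, R=3.857
B: V=24, N=49, R=3.429
Difference = 3.857 − 3.429 = 0.428

0.428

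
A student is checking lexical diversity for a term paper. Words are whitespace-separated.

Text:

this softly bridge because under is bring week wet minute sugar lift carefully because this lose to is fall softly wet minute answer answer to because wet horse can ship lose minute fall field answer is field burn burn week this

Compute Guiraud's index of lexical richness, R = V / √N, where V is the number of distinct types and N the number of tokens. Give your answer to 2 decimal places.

3.44

N = 41, V = 22.
√N = 6.403124
R = 22 / 6.403124 = 3.44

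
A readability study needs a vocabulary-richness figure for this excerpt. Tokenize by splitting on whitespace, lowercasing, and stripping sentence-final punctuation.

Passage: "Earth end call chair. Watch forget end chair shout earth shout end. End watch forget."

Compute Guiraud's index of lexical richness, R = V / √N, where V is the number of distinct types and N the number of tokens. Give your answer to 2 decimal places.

1.81

N = 15, V = 7.
√N = 3.872983
R = 7 / 3.872983 = 1.81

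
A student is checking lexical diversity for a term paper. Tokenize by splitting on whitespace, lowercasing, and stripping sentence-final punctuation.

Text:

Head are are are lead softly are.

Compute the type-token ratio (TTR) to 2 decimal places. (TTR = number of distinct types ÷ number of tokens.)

0.57

N = 7 tokens, V = 4 types.
TTR = V / N = 4 / 7 = 0.57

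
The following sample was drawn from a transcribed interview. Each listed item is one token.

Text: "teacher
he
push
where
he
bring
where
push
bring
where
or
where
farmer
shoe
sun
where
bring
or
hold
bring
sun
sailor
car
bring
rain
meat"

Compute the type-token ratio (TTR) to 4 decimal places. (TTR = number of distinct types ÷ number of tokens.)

0.5385

N = 26 tokens, V = 14 types.
TTR = V / N = 14 / 26 = 0.5385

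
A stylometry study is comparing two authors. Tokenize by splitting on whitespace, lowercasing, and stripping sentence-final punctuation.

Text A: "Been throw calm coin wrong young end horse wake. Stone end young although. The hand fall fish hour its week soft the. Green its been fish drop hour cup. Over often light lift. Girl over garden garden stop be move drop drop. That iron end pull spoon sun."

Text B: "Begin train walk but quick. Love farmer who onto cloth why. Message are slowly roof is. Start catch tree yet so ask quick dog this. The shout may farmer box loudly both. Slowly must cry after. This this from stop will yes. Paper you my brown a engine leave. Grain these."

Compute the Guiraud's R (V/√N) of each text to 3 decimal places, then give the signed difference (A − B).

A: V=36, N=48, R=5.196
B: V=46, N=51, R=6.441
Difference = 5.196 − 6.441 = -1.245

-1.245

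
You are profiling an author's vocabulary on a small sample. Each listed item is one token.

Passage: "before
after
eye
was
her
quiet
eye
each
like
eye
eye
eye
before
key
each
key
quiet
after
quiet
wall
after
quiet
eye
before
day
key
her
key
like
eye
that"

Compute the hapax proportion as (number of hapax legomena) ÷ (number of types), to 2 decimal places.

0.33

Frequencies: eye:7, quiet:4, key:4, before:3, after:3, her:2, each:2, like:2, was:1, wall:1, day:1, that:1
Hapax count = 4; type count = 12.
Ratio = 4 / 12 = 0.33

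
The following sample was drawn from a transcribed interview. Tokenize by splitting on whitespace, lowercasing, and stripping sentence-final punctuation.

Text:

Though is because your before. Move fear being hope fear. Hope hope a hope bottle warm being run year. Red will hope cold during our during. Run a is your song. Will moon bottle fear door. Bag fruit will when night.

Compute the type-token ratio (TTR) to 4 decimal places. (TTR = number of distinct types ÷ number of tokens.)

N = 41 tokens, V = 26 types.
TTR = V / N = 26 / 41 = 0.6341

0.6341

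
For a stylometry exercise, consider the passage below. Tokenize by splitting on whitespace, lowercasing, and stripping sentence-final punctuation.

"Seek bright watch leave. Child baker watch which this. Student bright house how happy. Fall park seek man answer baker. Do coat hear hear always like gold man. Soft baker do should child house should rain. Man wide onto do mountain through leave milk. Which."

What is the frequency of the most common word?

Frequencies: baker:3, man:3, do:3, seek:2, bright:2, watch:2, leave:2, child:2, which:2, house:2, hear:2, should:2, this:1, student:1, how:1, happy:1, fall:1, park:1, answer:1, coat:1, … (10 more, each freq 1)
Most common: 'baker' with frequency 3.

3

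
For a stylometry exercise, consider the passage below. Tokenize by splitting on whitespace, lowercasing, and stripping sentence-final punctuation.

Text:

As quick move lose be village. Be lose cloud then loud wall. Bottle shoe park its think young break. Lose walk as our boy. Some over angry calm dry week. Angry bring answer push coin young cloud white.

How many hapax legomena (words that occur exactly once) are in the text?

25

Frequencies: lose:3, as:2, be:2, cloud:2, young:2, angry:2, quick:1, move:1, village:1, then:1, loud:1, wall:1, bottle:1, shoe:1, park:1, its:1, think:1, break:1, walk:1, our:1, … (11 more, each freq 1)
Hapax (freq=1): answer, bottle, boy, break, bring, calm, coin, dry, its, loud, move, our, over, park, push, quick, shoe, some, then, think, village, walk, wall, week, white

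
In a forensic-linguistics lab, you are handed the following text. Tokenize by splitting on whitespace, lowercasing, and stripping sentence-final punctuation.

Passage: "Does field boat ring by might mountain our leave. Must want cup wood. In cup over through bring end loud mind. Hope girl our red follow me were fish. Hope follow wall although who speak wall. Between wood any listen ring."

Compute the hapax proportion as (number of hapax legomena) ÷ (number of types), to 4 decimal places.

Frequencies: ring:2, our:2, cup:2, wood:2, hope:2, follow:2, wall:2, does:1, field:1, boat:1, by:1, might:1, mountain:1, leave:1, must:1, want:1, in:1, over:1, through:1, bring:1, … (14 more, each freq 1)
Hapax count = 27; type count = 34.
Ratio = 27 / 34 = 0.7941

0.7941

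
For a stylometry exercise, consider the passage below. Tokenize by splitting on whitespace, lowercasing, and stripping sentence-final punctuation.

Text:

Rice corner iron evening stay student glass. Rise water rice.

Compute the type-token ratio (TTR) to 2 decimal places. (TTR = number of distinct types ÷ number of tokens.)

0.90

N = 10 tokens, V = 9 types.
TTR = V / N = 9 / 10 = 0.90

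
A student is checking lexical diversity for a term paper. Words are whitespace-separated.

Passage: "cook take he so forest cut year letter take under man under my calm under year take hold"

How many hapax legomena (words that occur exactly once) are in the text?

10

Frequencies: take:3, under:3, year:2, cook:1, he:1, so:1, forest:1, cut:1, letter:1, man:1, my:1, calm:1, hold:1
Hapax (freq=1): calm, cook, cut, forest, he, hold, letter, man, my, so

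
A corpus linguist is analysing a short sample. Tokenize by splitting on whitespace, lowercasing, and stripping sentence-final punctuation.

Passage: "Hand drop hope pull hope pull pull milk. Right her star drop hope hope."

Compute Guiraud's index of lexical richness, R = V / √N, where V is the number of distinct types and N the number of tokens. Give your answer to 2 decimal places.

N = 14, V = 8.
√N = 3.741657
R = 8 / 3.741657 = 2.14

2.14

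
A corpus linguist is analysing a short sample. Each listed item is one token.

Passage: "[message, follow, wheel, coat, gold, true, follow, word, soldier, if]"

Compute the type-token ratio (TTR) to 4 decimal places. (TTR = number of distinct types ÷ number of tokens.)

0.9000

N = 10 tokens, V = 9 types.
TTR = V / N = 9 / 10 = 0.9000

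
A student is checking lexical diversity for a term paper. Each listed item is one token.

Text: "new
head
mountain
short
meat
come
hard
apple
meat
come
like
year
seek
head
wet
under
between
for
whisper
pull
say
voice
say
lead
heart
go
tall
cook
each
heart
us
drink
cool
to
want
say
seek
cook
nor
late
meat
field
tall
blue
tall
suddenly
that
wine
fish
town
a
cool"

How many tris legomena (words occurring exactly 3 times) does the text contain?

3

Frequencies: meat:3, say:3, tall:3, head:2, come:2, seek:2, heart:2, cook:2, cool:2, new:1, mountain:1, short:1, hard:1, apple:1, like:1, year:1, wet:1, under:1, between:1, for:1, … (20 more, each freq 1)
Words with frequency 3: meat, say, tall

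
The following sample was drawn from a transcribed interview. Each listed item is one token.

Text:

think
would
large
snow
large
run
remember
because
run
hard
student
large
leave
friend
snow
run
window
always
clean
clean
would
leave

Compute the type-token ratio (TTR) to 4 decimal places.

N = 22 tokens, V = 14 types.
TTR = V / N = 14 / 22 = 0.6364

0.6364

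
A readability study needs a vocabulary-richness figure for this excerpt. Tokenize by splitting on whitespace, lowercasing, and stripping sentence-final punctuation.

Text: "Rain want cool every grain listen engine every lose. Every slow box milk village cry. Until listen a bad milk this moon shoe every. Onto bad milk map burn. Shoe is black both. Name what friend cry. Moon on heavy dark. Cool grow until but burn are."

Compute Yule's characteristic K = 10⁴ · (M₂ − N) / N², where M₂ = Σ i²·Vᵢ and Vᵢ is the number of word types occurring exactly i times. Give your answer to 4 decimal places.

Frequencies: every:4, milk:3, cool:2, listen:2, cry:2, until:2, bad:2, moon:2, shoe:2, burn:2, rain:1, want:1, grain:1, engine:1, lose:1, slow:1, box:1, village:1, a:1, this:1, … (14 more, each freq 1)
N = 47. Frequency spectrum: V_1=24, V_2=8, V_3=1, V_4=1
M₂ = 1²·24 + 2²·8 + 3²·1 + 4²·1 = 81
K = 10000 × (81 − 47) / 47² = 153.9158

153.9158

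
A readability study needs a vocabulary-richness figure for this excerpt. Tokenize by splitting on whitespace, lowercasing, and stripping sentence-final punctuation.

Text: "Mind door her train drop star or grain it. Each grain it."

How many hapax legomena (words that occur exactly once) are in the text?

Frequencies: grain:2, it:2, mind:1, door:1, her:1, train:1, drop:1, star:1, or:1, each:1
Hapax (freq=1): door, drop, each, her, mind, or, star, train

8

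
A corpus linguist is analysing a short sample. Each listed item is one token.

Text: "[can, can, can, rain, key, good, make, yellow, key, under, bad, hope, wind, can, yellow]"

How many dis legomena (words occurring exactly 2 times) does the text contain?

Frequencies: can:4, key:2, yellow:2, rain:1, good:1, make:1, under:1, bad:1, hope:1, wind:1
Words with frequency 2: key, yellow

2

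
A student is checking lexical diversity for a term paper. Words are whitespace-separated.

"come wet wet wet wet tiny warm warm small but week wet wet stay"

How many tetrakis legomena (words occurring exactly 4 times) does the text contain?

Frequencies: wet:6, warm:2, come:1, tiny:1, small:1, but:1, week:1, stay:1
Words with frequency 4: (none)

0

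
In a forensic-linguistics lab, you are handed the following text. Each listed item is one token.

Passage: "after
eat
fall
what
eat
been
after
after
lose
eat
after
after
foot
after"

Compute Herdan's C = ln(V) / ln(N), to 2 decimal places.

N = 14, V = 7.
ln(V) = 1.945910, ln(N) = 2.639057
C = 1.945910 / 2.639057 = 0.74

0.74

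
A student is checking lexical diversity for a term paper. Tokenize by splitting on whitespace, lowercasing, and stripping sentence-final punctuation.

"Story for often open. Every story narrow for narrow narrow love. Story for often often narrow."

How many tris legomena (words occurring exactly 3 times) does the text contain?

Frequencies: narrow:4, story:3, for:3, often:3, open:1, every:1, love:1
Words with frequency 3: for, often, story

3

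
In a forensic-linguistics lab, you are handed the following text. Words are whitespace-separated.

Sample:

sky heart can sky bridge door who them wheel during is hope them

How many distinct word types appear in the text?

Distinct types: {bridge, can, door, during, heart, hope, is, sky, them, wheel, who}
V = 11

11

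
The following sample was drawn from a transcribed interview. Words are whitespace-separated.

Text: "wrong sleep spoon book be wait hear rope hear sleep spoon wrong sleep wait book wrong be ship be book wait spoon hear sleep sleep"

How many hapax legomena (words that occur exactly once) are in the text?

Frequencies: sleep:5, wrong:3, spoon:3, book:3, be:3, wait:3, hear:3, rope:1, ship:1
Hapax (freq=1): rope, ship

2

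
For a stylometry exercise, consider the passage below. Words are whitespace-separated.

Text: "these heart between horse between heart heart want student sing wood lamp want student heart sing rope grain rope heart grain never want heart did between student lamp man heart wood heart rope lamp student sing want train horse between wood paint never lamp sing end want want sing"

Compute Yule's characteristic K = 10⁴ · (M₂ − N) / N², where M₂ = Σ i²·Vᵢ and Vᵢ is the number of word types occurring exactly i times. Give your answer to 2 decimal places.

Frequencies: heart:8, want:6, sing:5, between:4, student:4, lamp:4, wood:3, rope:3, horse:2, grain:2, never:2, these:1, did:1, man:1, train:1, paint:1, end:1
N = 49. Frequency spectrum: V_1=6, V_2=3, V_3=2, V_4=3, V_5=1, V_6=1, V_8=1
M₂ = 1²·6 + 2²·3 + 3²·2 + 4²·3 + 5²·1 + 6²·1 + 8²·1 = 209
K = 10000 × (209 − 49) / 49² = 666.39

666.39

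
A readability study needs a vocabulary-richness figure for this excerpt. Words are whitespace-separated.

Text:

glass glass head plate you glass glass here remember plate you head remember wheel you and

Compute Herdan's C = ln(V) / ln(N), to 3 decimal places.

N = 16, V = 8.
ln(V) = 2.079442, ln(N) = 2.772589
C = 2.079442 / 2.772589 = 0.750

0.750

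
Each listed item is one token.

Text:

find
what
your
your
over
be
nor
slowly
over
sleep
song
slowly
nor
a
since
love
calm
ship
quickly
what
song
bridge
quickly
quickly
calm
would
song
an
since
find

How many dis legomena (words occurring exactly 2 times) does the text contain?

8

Frequencies: song:3, quickly:3, find:2, what:2, your:2, over:2, nor:2, slowly:2, since:2, calm:2, be:1, sleep:1, a:1, love:1, ship:1, bridge:1, would:1, an:1
Words with frequency 2: calm, find, nor, over, since, slowly, what, your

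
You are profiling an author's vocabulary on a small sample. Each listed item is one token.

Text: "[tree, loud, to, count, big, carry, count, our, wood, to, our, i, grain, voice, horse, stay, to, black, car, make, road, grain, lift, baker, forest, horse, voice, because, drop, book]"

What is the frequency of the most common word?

3

Frequencies: to:3, count:2, our:2, grain:2, voice:2, horse:2, tree:1, loud:1, big:1, carry:1, wood:1, i:1, stay:1, black:1, car:1, make:1, road:1, lift:1, baker:1, forest:1, … (3 more, each freq 1)
Most common: 'to' with frequency 3.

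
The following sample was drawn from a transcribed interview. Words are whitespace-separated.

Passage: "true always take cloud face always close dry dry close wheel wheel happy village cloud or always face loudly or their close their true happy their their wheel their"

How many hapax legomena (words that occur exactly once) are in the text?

3

Frequencies: their:5, always:3, close:3, wheel:3, true:2, cloud:2, face:2, dry:2, happy:2, or:2, take:1, village:1, loudly:1
Hapax (freq=1): loudly, take, village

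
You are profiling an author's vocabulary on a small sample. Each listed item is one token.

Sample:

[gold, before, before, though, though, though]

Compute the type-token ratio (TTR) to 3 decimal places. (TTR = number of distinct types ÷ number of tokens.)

N = 6 tokens, V = 3 types.
TTR = V / N = 3 / 6 = 0.500

0.500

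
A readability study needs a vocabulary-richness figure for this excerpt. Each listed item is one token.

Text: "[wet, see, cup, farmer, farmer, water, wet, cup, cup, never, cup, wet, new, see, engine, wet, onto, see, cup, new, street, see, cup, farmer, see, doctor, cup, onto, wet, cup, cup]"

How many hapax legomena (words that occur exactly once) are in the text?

Frequencies: cup:9, wet:5, see:5, farmer:3, new:2, onto:2, water:1, never:1, engine:1, street:1, doctor:1
Hapax (freq=1): doctor, engine, never, street, water

5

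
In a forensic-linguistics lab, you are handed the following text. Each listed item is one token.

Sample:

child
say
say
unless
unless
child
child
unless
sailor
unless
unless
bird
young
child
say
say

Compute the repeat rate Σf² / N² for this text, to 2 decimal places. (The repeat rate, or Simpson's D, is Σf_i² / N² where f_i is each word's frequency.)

0.23

Frequencies: unless:5, child:4, say:4, sailor:1, bird:1, young:1
Σf² = 60; N² = 256
Repeat rate = 60 / 256 = 0.23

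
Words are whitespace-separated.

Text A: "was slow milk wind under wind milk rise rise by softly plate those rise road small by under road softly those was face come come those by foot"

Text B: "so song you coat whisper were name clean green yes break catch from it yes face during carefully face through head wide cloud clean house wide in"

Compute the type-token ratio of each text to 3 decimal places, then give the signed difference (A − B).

TTR(A) = 15/28 = 0.536
TTR(B) = 23/27 = 0.852
Difference = 0.536 − 0.852 = -0.316

-0.316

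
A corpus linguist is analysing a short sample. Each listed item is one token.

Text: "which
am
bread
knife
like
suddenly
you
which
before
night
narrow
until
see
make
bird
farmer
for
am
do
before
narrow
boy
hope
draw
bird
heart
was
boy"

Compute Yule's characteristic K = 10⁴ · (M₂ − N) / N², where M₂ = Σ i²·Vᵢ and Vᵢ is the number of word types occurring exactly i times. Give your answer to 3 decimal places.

Frequencies: which:2, am:2, before:2, narrow:2, bird:2, boy:2, bread:1, knife:1, like:1, suddenly:1, you:1, night:1, until:1, see:1, make:1, farmer:1, for:1, do:1, hope:1, draw:1, … (2 more, each freq 1)
N = 28. Frequency spectrum: V_1=16, V_2=6
M₂ = 1²·16 + 2²·6 = 40
K = 10000 × (40 − 28) / 28² = 153.061

153.061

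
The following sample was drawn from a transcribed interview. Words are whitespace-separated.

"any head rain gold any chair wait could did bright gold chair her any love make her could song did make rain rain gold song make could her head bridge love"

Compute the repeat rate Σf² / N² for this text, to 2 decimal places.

0.08

Frequencies: any:3, rain:3, gold:3, could:3, her:3, make:3, head:2, chair:2, did:2, love:2, song:2, wait:1, bright:1, bridge:1
Σf² = 77; N² = 961
Repeat rate = 77 / 961 = 0.08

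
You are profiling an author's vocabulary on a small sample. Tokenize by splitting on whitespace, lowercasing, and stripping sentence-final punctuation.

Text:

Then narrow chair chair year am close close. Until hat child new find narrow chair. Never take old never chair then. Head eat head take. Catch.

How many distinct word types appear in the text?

Distinct types: {am, catch, chair, child, close, eat, find, hat, head, narrow, never, new, old, take, then, until, year}
V = 17

17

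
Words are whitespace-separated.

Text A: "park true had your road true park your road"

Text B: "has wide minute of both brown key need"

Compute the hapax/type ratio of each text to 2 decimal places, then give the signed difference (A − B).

-0.80

A: hapax=1, V=5, ratio=0.20
B: hapax=8, V=8, ratio=1.00
Difference = 0.20 − 1.00 = -0.80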